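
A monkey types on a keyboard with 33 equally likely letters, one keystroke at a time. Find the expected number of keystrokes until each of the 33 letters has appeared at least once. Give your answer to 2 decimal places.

134.93

The wait to go from k to k+1 distinct letters is geometric with mean 33/(33-k).
E[T] = 33/33 + 33/32 + 33/31 + ... + 33/2 + 33/1 = 33·H_{33}.
H_{33} = 4.089, so E[T] = 134.930.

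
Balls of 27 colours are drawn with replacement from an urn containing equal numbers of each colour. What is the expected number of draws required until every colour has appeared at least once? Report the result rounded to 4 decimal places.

105.0693

Split into phases: going from k distinct to k+1 distinct takes on average 27/(27-k) draws.
E[T] = 27/27 + 27/26 + 27/25 + ... + 27/2 + 27/1 = 27·H_{27}.
H_{27} = 3.89146, so E[T] = 105.06933.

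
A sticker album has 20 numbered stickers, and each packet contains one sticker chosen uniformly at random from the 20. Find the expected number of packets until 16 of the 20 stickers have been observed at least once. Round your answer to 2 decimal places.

30.29

Going from k to k+1 distinct takes a geometric number of packets with mean 20/(20-k).
Sum over k = 0,...,15: E = 20/20 + 20/19 + 20/18 + ... + 20/6 + 20/5 = 30.288.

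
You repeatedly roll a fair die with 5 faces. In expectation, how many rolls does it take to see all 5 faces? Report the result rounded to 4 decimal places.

11.4167

Split into phases: going from k distinct to k+1 distinct takes on average 5/(5-k) rolls.
E[T] = 5/5 + 5/4 + 5/3 + 5/2 + 5/1 = 5·H_{5}.
H_{5} = 2.28333, so E[T] = 11.41667.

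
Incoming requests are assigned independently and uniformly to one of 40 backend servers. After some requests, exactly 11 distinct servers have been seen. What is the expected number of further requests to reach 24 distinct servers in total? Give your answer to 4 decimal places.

From k distinct to k+1 distinct takes on average 40/(40-k) requests.
Sum over k = 11,...,23: E = 40/29 + 40/28 + 40/27 + ... + 40/18 + 40/17 = 23.23699.

23.2370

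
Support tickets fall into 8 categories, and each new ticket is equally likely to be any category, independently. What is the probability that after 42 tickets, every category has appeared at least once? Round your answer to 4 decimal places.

By inclusion–exclusion over which categories are missing,
P(all seen) = Σ_{j=0}^{8} (-1)^j C(8,j)((8-j)/8)^42
= 1.00000 - 0.02934 + 0.00016 - 0.00000 + 0.00000 - 0.00000 + 0.00000 - 0.00000 + 0.00000
= 0.97082.

0.9708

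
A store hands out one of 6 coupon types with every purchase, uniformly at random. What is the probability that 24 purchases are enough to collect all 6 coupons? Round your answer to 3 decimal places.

Let A_i be the event that coupon i is missing after 24 purchases. By inclusion–exclusion on the A_i,
P(all seen) = Σ_{j=0}^{6} (-1)^j C(6,j)((6-j)/6)^24
= 1.0000 - 0.0755 + 0.0009 - 0.0000 + 0.0000 - 0.0000 + 0.0000
= 0.9254.

0.925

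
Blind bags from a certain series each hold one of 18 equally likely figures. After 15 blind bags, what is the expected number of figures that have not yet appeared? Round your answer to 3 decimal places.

7.637

For each figure, P(unseen after 15) = (17/18)^15 = 0.4243.
By linearity of expectation, E[unseen] = 18·(17/18)^15 = 7.6369.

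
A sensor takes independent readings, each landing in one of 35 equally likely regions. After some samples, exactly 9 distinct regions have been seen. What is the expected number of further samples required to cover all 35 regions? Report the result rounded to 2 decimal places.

134.90

From k distinct to k+1 distinct takes on average 35/(35-k) samples.
Sum over k = 9,...,34: E = 35/26 + 35/25 + 35/24 + ... + 35/2 + 35/1 = 134.905.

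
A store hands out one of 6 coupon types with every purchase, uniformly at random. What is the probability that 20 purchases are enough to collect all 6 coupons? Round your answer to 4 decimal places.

By inclusion–exclusion over which coupons are missing,
P(all seen) = Σ_{j=0}^{6} (-1)^j C(6,j)((6-j)/6)^20
= 1.00000 - 0.15650 + 0.00451 - 0.00002 + 0.00000 - 0.00000 + 0.00000
= 0.84799.

0.8480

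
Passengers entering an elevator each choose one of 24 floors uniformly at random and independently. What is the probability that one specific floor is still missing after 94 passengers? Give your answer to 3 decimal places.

On each passenger the fixed floor fails to appear with probability 23/24.
P(still missing after 94) = (23/24)^94 = 0.0183.

0.018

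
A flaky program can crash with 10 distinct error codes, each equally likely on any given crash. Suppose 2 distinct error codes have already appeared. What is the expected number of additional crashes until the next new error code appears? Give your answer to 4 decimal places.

1.2500

Each crash yields a new error code with probability (10-2)/10 = 8/10, so the wait is geometric with mean 10/8.
E = 10/8 = 1.25000.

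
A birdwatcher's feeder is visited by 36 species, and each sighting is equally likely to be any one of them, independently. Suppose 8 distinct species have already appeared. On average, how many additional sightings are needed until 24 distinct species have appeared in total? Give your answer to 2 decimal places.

29.66

With k distinct species already seen, the next new one takes an expected 36/(36-k) sightings.
Sum over k = 8,...,23: E = 36/28 + 36/27 + 36/26 + ... + 36/14 + 36/13 = 29.663.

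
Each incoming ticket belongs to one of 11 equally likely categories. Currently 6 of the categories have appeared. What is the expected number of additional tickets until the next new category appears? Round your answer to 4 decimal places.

2.2000

Each ticket yields a new category with probability (11-6)/11 = 5/11, so the wait is geometric with mean 11/5.
E = 11/5 = 2.20000.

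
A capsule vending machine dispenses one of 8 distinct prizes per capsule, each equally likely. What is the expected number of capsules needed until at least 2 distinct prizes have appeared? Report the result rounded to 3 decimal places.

With k distinct prizes already seen, the next new one arrives after an expected 8/(8-k) capsules.
Sum over k = 0,...,1: E = 8/8 + 8/7 = 2.1429.

2.143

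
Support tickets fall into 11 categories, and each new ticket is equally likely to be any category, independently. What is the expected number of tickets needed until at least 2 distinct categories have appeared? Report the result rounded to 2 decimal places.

Going from k to k+1 distinct takes a geometric number of tickets with mean 11/(11-k).
Sum over k = 0,...,1: E = 11/11 + 11/10 = 2.100.

2.10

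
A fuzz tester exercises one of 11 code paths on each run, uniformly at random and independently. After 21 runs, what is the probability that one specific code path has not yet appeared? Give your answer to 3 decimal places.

0.135

On each run the fixed code path fails to appear with probability 10/11.
P(still missing after 21) = (10/11)^21 = 0.1351.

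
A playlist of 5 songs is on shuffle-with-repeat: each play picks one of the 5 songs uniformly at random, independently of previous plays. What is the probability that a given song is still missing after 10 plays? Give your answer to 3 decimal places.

On each play the fixed song fails to appear with probability 4/5.
P(still missing after 10) = (4/5)^10 = 0.1074.

0.107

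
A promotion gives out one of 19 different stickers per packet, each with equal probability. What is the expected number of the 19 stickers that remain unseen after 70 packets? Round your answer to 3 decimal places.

For each sticker, P(unseen after 70) = (18/19)^70 = 0.0227.
By linearity of expectation, E[unseen] = 19·(18/19)^70 = 0.4316.

0.432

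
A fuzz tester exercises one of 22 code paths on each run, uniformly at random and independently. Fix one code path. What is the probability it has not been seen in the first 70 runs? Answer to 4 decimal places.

On each run the fixed code path fails to appear with probability 21/22.
P(still missing after 70) = (21/22)^70 = 0.03853.

0.0385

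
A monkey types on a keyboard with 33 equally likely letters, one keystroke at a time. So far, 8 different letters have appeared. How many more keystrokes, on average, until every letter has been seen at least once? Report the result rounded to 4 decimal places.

With k distinct letters already seen, the next new one takes an expected 33/(33-k) keystrokes.
Sum over k = 8,...,32: E = 33/25 + 33/24 + 33/23 + ... + 33/2 + 33/1 = 125.92662.

125.9266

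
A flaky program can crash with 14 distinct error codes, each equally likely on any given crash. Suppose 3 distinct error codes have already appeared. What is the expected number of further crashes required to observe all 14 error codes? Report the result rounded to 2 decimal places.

42.28

With k distinct error codes already seen, the next new one takes an expected 14/(14-k) crashes.
Sum over k = 3,...,13: E = 14/11 + 14/10 + 14/9 + ... + 14/2 + 14/1 = 42.278.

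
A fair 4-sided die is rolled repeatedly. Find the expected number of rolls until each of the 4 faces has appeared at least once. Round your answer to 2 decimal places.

8.33

Split into phases: going from k distinct to k+1 distinct takes on average 4/(4-k) rolls.
E[T] = 4/4 + 4/3 + 4/2 + 4/1 = 4·H_{4}.
H_{4} = 2.083, so E[T] = 8.333.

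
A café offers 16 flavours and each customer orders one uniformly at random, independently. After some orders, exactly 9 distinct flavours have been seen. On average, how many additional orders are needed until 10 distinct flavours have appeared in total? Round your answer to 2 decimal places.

With k distinct flavours already seen, the next new one takes an expected 16/(16-k) orders.
Only the k = 9 term is needed: E = 16/7 = 2.286.

2.29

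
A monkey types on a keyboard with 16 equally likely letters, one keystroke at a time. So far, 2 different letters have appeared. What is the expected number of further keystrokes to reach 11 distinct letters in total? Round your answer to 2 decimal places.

The wait to go from k to k+1 distinct letters is geometric with mean 16/(16-k).
Sum over k = 2,...,10: E = 16/14 + 16/13 + 16/12 + ... + 16/7 + 16/6 = 15.492.

15.49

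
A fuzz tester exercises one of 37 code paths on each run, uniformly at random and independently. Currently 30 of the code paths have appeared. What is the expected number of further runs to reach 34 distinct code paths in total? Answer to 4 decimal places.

The wait to go from k to k+1 distinct code paths is geometric with mean 37/(37-k).
Sum over k = 30,...,33: E = 37/7 + 37/6 + 37/5 + 37/4 = 28.10238.

28.1024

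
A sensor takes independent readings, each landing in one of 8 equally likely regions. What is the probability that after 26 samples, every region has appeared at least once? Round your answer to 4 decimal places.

0.7670

Let A_i be the event that region i is missing after 26 samples. By inclusion–exclusion on the A_i,
P(all seen) = Σ_{j=0}^{8} (-1)^j C(8,j)((8-j)/8)^26
= 1.00000 - 0.24848 + 0.01580 - 0.00028 + 0.00000 - 0.00000 + 0.00000 - 0.00000 + 0.00000
= 0.76704.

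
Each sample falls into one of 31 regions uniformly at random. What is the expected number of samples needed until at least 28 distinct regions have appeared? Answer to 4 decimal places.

68.0113

With k distinct regions already seen, the next new one arrives after an expected 31/(31-k) samples.
Sum over k = 0,...,27: E = 31/31 + 31/30 + 31/29 + ... + 31/5 + 31/4 = 68.01127.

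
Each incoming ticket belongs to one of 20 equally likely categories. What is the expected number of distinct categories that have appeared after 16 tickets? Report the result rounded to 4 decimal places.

11.1975

For each category, P(seen in 16 tickets) = 1 - (19/20)^16 = 0.55987.
By linearity of expectation, E[distinct seen] = 20·(1 - (19/20)^16) = 11.19747.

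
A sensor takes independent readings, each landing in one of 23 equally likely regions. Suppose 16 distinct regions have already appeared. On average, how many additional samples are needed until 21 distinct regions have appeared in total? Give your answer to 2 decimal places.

25.14

The wait to go from k to k+1 distinct regions is geometric with mean 23/(23-k).
Sum over k = 16,...,20: E = 23/7 + 23/6 + 23/5 + 23/4 + 23/3 = 25.136.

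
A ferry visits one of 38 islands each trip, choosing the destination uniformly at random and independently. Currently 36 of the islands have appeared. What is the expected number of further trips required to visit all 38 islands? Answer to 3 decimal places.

57.000

With k distinct islands already seen, the next new one takes an expected 38/(38-k) trips.
Sum over k = 36,...,37: E = 38/2 + 38/1 = 57.0000.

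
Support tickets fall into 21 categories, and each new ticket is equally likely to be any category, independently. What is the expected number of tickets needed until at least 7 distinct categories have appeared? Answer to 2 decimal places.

8.27

Going from k to k+1 distinct takes a geometric number of tickets with mean 21/(21-k).
Sum over k = 0,...,6: E = 21/21 + 21/20 + 21/19 + ... + 21/16 + 21/15 = 8.270.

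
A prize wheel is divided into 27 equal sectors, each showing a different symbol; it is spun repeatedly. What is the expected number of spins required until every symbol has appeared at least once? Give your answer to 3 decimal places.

105.069

Split into phases: going from k distinct to k+1 distinct takes on average 27/(27-k) spins.
E[T] = 27/27 + 27/26 + 27/25 + ... + 27/2 + 27/1 = 27·H_{27}.
H_{27} = 3.8915, so E[T] = 105.0693.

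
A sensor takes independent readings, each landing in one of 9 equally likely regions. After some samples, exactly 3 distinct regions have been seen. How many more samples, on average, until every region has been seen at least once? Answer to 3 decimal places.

22.050

The wait to go from k to k+1 distinct regions is geometric with mean 9/(9-k).
Sum over k = 3,...,8: E = 9/6 + 9/5 + 9/4 + 9/3 + 9/2 + 9/1 = 22.0500.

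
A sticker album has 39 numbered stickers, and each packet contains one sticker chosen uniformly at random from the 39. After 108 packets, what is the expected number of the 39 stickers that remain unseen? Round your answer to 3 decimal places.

For each sticker, P(unseen after 108) = (38/39)^108 = 0.0605.
By linearity of expectation, E[unseen] = 39·(38/39)^108 = 2.3589.

2.359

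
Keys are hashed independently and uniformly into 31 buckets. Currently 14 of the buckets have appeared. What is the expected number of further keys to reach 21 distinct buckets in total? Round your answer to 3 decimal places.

With k distinct buckets already seen, the next new one takes an expected 31/(31-k) keys.
Sum over k = 14,...,20: E = 31/17 + 31/16 + 31/15 + ... + 31/12 + 31/11 = 15.8281.

15.828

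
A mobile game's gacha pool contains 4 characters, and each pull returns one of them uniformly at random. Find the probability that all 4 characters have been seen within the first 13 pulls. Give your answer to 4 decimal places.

By inclusion–exclusion over which characters are missing,
P(all seen) = Σ_{j=0}^{4} (-1)^j C(4,j)((4-j)/4)^13
= 1.00000 - 0.09503 + 0.00073 - 0.00000 + 0.00000
= 0.90570.

0.9057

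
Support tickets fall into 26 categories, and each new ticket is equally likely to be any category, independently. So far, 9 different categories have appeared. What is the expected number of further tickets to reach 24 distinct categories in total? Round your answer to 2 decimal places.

50.43

With k distinct categories already seen, the next new one takes an expected 26/(26-k) tickets.
Sum over k = 9,...,23: E = 26/17 + 26/16 + 26/15 + ... + 26/4 + 26/3 = 50.428.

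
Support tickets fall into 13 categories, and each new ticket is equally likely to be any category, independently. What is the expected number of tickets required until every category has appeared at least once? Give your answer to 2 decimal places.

Split into phases: going from k distinct to k+1 distinct takes on average 13/(13-k) tickets.
E[T] = 13/13 + 13/12 + 13/11 + ... + 13/2 + 13/1 = 13·H_{13}.
H_{13} = 3.180, so E[T] = 41.342.

41.34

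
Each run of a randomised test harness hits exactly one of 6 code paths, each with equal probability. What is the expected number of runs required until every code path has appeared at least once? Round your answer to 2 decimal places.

14.70

After k distinct code paths have appeared, the next run gives a new one with probability (6-k)/6, so the expected wait for the (k+1)-th is 6/(6-k).
E[T] = 6/6 + 6/5 + 6/4 + 6/3 + 6/2 + 6/1 = 6·H_{6}.
H_{6} = 2.450, so E[T] = 14.700.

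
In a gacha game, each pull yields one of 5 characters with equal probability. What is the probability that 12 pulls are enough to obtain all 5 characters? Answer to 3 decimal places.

By inclusion–exclusion over which characters are missing,
P(all seen) = Σ_{j=0}^{5} (-1)^j C(5,j)((5-j)/5)^12
= 1.0000 - 0.3436 + 0.0218 - 0.0002 + 0.0000 - 0.0000
= 0.6780.

0.678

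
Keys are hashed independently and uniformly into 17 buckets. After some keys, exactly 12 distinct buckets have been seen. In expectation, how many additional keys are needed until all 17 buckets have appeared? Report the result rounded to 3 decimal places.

38.817

The wait to go from k to k+1 distinct buckets is geometric with mean 17/(17-k).
Sum over k = 12,...,16: E = 17/5 + 17/4 + 17/3 + 17/2 + 17/1 = 38.8167.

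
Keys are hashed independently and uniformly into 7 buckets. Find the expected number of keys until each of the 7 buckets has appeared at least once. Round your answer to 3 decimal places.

After k distinct buckets have appeared, the next key gives a new one with probability (7-k)/7, so the expected wait for the (k+1)-th is 7/(7-k).
E[T] = 7/7 + 7/6 + 7/5 + ... + 7/2 + 7/1 = 7·H_{7}.
H_{7} = 2.5929, so E[T] = 18.1500.

18.150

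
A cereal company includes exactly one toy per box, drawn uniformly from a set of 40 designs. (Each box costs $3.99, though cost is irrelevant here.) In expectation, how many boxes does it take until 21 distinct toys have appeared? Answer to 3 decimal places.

Going from k to k+1 distinct takes a geometric number of boxes with mean 40/(40-k).
Sum over k = 0,...,20: E = 40/40 + 40/39 + 40/38 + ... + 40/21 + 40/20 = 29.2321.

29.232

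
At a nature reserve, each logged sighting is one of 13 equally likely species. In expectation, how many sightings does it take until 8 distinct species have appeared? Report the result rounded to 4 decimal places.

Going from k to k+1 distinct takes a geometric number of sightings with mean 13/(13-k).
Sum over k = 0,...,7: E = 13/13 + 13/12 + 13/11 + ... + 13/7 + 13/6 = 11.65841.

11.6584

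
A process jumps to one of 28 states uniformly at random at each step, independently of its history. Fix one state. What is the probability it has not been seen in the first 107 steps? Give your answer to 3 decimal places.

0.020

On each step the fixed state fails to appear with probability 27/28.
P(still missing after 107) = (27/28)^107 = 0.0204.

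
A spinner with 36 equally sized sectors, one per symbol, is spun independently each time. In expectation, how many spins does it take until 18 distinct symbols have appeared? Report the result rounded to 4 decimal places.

With k distinct symbols already seen, the next new one arrives after an expected 36/(36-k) spins.
Sum over k = 0,...,17: E = 36/36 + 36/35 + 36/34 + ... + 36/20 + 36/19 = 24.46024.

24.4602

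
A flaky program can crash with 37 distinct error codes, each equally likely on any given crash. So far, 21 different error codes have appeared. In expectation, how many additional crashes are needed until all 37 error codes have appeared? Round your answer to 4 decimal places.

With k distinct error codes already seen, the next new one takes an expected 37/(37-k) crashes.
Sum over k = 21,...,36: E = 37/16 + 37/15 + 37/14 + ... + 37/2 + 37/1 = 125.08697.

125.0870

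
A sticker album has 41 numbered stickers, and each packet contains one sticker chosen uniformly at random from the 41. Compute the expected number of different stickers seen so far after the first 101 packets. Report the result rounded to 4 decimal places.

For each sticker, P(seen in 101 packets) = 1 - (40/41)^101 = 0.91742.
By linearity of expectation, E[distinct seen] = 41·(1 - (40/41)^101) = 37.61411.

37.6141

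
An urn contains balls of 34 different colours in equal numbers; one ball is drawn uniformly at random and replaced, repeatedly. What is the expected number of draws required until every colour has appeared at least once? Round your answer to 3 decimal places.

140.019

The wait to go from k to k+1 distinct colours is geometric with mean 34/(34-k).
E[T] = 34/34 + 34/33 + 34/32 + ... + 34/2 + 34/1 = 34·H_{34}.
H_{34} = 4.1182, so E[T] = 140.0191.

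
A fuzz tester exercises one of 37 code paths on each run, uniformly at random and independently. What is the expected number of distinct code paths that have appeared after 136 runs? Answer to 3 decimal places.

For each code path, P(seen in 136 runs) = 1 - (36/37)^136 = 0.9759.
By linearity of expectation, E[distinct seen] = 37·(1 - (36/37)^136) = 36.1089.

36.109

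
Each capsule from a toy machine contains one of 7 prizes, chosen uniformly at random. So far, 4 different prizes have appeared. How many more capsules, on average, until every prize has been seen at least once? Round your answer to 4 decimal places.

From k distinct to k+1 distinct takes on average 7/(7-k) capsules.
Sum over k = 4,...,6: E = 7/3 + 7/2 + 7/1 = 12.83333.

12.8333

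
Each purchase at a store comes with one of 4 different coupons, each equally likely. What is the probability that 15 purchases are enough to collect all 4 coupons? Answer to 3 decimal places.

By inclusion–exclusion over which coupons are missing,
P(all seen) = Σ_{j=0}^{4} (-1)^j C(4,j)((4-j)/4)^15
= 1.0000 - 0.0535 + 0.0002 - 0.0000 + 0.0000
= 0.9467.

0.947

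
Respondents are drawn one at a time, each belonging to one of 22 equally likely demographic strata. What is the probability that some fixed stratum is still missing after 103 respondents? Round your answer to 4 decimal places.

On each respondent the fixed stratum fails to appear with probability 21/22.
P(still missing after 103) = (21/22)^103 = 0.00830.

0.0083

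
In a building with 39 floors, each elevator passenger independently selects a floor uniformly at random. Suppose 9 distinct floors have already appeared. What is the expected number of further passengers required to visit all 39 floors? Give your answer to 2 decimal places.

With k distinct floors already seen, the next new one takes an expected 39/(39-k) passengers.
Sum over k = 9,...,38: E = 39/30 + 39/29 + 39/28 + ... + 39/2 + 39/1 = 155.804.

155.80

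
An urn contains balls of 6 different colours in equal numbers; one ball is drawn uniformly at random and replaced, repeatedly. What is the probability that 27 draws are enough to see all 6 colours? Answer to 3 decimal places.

0.957

Let A_i be the event that colour i is missing after 27 draws. By inclusion–exclusion on the A_i,
P(all seen) = Σ_{j=0}^{6} (-1)^j C(6,j)((6-j)/6)^27
= 1.0000 - 0.0437 + 0.0003 - 0.0000 + 0.0000 - 0.0000 + 0.0000
= 0.9566.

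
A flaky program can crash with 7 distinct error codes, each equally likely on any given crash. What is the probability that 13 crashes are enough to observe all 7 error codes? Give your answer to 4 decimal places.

Let A_i be the event that error code i is missing after 13 crashes. By inclusion–exclusion on the A_i,
P(all seen) = Σ_{j=0}^{7} (-1)^j C(7,j)((7-j)/7)^13
= 1.00000 - 0.94360 + 0.26458 - 0.02424 + 0.00058 - 0.00000 + 0.00000 - 0.00000
= 0.29731.

0.2973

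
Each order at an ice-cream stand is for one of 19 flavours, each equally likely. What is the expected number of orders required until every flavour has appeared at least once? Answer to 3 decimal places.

Split into phases: going from k distinct to k+1 distinct takes on average 19/(19-k) orders.
E[T] = 19/19 + 19/18 + 19/17 + ... + 19/2 + 19/1 = 19·H_{19}.
H_{19} = 3.5477, so E[T] = 67.4071.

67.407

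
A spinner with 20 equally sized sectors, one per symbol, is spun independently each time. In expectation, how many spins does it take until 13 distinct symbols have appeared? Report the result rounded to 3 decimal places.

20.098

Going from k to k+1 distinct takes a geometric number of spins with mean 20/(20-k).
Sum over k = 0,...,12: E = 20/20 + 20/19 + 20/18 + ... + 20/9 + 20/8 = 20.0977.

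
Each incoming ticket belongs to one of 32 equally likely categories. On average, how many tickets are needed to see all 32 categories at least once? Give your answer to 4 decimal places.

The wait to go from k to k+1 distinct categories is geometric with mean 32/(32-k).
E[T] = 32/32 + 32/31 + 32/30 + ... + 32/2 + 32/1 = 32·H_{32}.
H_{32} = 4.05850, so E[T] = 129.87185.

129.8718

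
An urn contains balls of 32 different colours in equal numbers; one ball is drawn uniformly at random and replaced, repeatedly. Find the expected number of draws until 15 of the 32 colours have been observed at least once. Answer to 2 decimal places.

19.81

With k distinct colours already seen, the next new one arrives after an expected 32/(32-k) draws.
Sum over k = 0,...,14: E = 32/32 + 32/31 + 32/30 + ... + 32/19 + 32/18 = 19.806.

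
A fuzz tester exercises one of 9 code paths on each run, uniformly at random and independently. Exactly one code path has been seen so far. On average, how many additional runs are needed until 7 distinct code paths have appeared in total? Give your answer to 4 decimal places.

The wait to go from k to k+1 distinct code paths is geometric with mean 9/(9-k).
Sum over k = 1,...,6: E = 9/8 + 9/7 + 9/6 + 9/5 + 9/4 + 9/3 = 10.96071.

10.9607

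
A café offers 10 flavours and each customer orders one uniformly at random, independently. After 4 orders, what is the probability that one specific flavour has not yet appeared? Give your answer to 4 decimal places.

0.6561

Each order misses the fixed flavour with probability (10-1)/10 = 9/10, independently.
P(still missing after 4) = (9/10)^4 = 0.65610.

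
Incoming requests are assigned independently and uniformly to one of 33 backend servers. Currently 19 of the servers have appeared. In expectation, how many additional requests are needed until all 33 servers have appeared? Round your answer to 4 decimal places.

With k distinct servers already seen, the next new one takes an expected 33/(33-k) requests.
Sum over k = 19,...,32: E = 33/14 + 33/13 + 33/12 + ... + 33/2 + 33/1 = 107.30156.

107.3016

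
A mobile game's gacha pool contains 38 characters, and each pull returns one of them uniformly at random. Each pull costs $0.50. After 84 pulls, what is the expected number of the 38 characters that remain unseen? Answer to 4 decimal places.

For each character, P(unseen after 84) = (37/38)^84 = 0.10644.
By linearity of expectation, E[unseen] = 38·(37/38)^84 = 4.04489.

4.0449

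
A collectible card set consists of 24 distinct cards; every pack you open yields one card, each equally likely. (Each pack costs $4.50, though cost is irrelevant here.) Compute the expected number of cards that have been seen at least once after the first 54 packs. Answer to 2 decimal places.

21.59

For each card, P(seen in 54 packs) = 1 - (23/24)^54 = 0.900.
By linearity of expectation, E[distinct seen] = 24·(1 - (23/24)^54) = 21.589.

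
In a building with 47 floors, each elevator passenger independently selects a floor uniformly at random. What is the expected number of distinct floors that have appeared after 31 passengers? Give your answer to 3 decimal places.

22.870

For each floor, P(seen in 31 passengers) = 1 - (46/47)^31 = 0.4866.
By linearity of expectation, E[distinct seen] = 47·(1 - (46/47)^31) = 22.8700.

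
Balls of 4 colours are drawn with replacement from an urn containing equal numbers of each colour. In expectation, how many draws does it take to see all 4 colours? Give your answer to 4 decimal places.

8.3333

The wait to go from k to k+1 distinct colours is geometric with mean 4/(4-k).
E[T] = 4/4 + 4/3 + 4/2 + 4/1 = 4·H_{4}.
H_{4} = 2.08333, so E[T] = 8.33333.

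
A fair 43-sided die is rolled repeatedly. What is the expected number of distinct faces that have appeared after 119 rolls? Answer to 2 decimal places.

For each face, P(seen in 119 rolls) = 1 - (42/43)^119 = 0.939.
By linearity of expectation, E[distinct seen] = 43·(1 - (42/43)^119) = 40.386.

40.39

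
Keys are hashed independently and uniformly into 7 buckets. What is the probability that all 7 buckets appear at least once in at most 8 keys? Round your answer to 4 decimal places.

0.0245

Let A_i be the event that bucket i is missing after 8 keys. By inclusion–exclusion on the A_i,
P(all seen) = Σ_{j=0}^{7} (-1)^j C(7,j)((7-j)/7)^8
= 1.00000 - 2.03950 + 1.42297 - 0.39789 + 0.03983 - 0.00093 + 0.00000 - 0.00000
= 0.02448.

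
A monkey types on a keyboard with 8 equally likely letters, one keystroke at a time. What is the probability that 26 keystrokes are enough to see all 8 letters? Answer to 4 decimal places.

0.7670

Let A_i be the event that letter i is missing after 26 keystrokes. By inclusion–exclusion on the A_i,
P(all seen) = Σ_{j=0}^{8} (-1)^j C(8,j)((8-j)/8)^26
= 1.00000 - 0.24848 + 0.01580 - 0.00028 + 0.00000 - 0.00000 + 0.00000 - 0.00000 + 0.00000
= 0.76704.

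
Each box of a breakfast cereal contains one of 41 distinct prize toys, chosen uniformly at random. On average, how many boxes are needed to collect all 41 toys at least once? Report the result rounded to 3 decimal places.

176.420

The wait to go from k to k+1 distinct toys is geometric with mean 41/(41-k).
E[T] = 41/41 + 41/40 + 41/39 + ... + 41/2 + 41/1 = 41·H_{41}.
H_{41} = 4.3029, so E[T] = 176.4203.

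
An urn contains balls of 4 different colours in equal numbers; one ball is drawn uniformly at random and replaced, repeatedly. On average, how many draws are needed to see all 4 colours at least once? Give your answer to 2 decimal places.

8.33

The wait to go from k to k+1 distinct colours is geometric with mean 4/(4-k).
E[T] = 4/4 + 4/3 + 4/2 + 4/1 = 4·H_{4}.
H_{4} = 2.083, so E[T] = 8.333.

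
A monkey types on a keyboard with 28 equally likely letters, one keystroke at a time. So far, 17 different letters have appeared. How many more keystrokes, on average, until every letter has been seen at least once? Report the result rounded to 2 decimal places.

84.56

The wait to go from k to k+1 distinct letters is geometric with mean 28/(28-k).
Sum over k = 17,...,27: E = 28/11 + 28/10 + 28/9 + ... + 28/2 + 28/1 = 84.557.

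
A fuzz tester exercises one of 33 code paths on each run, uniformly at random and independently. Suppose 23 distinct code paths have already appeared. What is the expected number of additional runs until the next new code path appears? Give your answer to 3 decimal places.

3.300

The number of runs until the next new code path is geometric with success probability 10/33, so its mean is 33/10.
E = 33/10 = 3.3000.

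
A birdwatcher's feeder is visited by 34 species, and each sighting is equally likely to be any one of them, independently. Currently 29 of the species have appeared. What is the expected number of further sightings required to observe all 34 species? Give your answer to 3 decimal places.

From k distinct to k+1 distinct takes on average 34/(34-k) sightings.
Sum over k = 29,...,33: E = 34/5 + 34/4 + 34/3 + 34/2 + 34/1 = 77.6333.

77.633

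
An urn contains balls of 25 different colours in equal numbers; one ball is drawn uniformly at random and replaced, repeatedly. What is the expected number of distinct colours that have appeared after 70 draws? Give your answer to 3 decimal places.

23.565

For each colour, P(seen in 70 draws) = 1 - (24/25)^70 = 0.9426.
By linearity of expectation, E[distinct seen] = 25·(1 - (24/25)^70) = 23.5648.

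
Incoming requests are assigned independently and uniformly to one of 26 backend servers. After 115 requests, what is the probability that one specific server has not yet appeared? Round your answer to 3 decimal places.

On each request the fixed server fails to appear with probability 25/26.
P(still missing after 115) = (25/26)^115 = 0.0110.

0.011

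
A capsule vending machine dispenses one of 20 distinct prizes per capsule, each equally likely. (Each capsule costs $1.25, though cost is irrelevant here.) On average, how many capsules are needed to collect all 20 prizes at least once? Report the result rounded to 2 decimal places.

Split into phases: going from k distinct to k+1 distinct takes on average 20/(20-k) capsules.
E[T] = 20/20 + 20/19 + 20/18 + ... + 20/2 + 20/1 = 20·H_{20}.
H_{20} = 3.598, so E[T] = 71.955.

71.95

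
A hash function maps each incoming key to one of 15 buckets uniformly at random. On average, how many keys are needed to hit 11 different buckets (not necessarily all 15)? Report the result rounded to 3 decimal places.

18.523

Going from k to k+1 distinct takes a geometric number of keys with mean 15/(15-k).
Sum over k = 0,...,10: E = 15/15 + 15/14 + 15/13 + ... + 15/6 + 15/5 = 18.5234.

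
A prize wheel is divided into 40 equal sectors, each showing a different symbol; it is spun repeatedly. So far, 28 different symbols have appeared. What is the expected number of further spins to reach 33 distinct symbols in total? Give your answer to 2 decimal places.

20.41

The wait to go from k to k+1 distinct symbols is geometric with mean 40/(40-k).
Sum over k = 28,...,32: E = 40/12 + 40/11 + 40/10 + 40/9 + 40/8 = 20.414.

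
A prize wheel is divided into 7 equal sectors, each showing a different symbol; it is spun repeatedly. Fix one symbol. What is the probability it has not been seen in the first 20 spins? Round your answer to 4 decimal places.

On each spin the fixed symbol fails to appear with probability 6/7.
P(still missing after 20) = (6/7)^20 = 0.04582.

0.0458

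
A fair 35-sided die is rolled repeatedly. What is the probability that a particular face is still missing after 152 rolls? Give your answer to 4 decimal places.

On each roll the fixed face fails to appear with probability 34/35.
P(still missing after 152) = (34/35)^152 = 0.01220.

0.0122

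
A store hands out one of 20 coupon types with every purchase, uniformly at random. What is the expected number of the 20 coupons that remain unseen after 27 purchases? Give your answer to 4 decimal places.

5.0069

For each coupon, P(unseen after 27) = (19/20)^27 = 0.25034.
By linearity of expectation, E[unseen] = 20·(19/20)^27 = 5.00688.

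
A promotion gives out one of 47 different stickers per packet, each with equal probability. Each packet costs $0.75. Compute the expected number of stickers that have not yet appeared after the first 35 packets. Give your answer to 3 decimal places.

22.141

For each sticker, P(unseen after 35) = (46/47)^35 = 0.4711.
By linearity of expectation, E[unseen] = 47·(46/47)^35 = 22.1410.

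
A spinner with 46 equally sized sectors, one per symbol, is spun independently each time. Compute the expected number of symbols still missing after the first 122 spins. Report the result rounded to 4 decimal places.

For each symbol, P(unseen after 122) = (45/46)^122 = 0.06847.
By linearity of expectation, E[unseen] = 46·(45/46)^122 = 3.14941.

3.1494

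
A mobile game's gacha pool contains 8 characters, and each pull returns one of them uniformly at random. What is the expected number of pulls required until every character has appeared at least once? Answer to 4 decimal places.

The wait to go from k to k+1 distinct characters is geometric with mean 8/(8-k).
E[T] = 8/8 + 8/7 + 8/6 + ... + 8/2 + 8/1 = 8·H_{8}.
H_{8} = 2.71786, so E[T] = 21.74286.

21.7429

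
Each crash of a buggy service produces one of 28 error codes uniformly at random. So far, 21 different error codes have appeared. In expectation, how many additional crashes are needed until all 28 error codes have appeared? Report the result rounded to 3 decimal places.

From k distinct to k+1 distinct takes on average 28/(28-k) crashes.
Sum over k = 21,...,27: E = 28/7 + 28/6 + 28/5 + ... + 28/2 + 28/1 = 72.6000.

72.600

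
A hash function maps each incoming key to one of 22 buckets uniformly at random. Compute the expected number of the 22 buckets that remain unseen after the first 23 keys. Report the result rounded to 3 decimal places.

For each bucket, P(unseen after 23) = (21/22)^23 = 0.3430.
By linearity of expectation, E[unseen] = 22·(21/22)^23 = 7.5465.

7.546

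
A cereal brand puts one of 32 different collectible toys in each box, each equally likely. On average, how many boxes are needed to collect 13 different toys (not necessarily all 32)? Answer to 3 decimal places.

With k distinct toys already seen, the next new one arrives after an expected 32/(32-k) boxes.
Sum over k = 0,...,12: E = 32/32 + 32/31 + 32/30 + ... + 32/21 + 32/20 = 16.3442.

16.344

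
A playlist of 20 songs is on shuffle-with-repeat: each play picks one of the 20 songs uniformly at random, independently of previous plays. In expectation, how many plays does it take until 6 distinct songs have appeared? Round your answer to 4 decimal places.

With k distinct songs already seen, the next new one arrives after an expected 20/(20-k) plays.
Sum over k = 0,...,5: E = 20/20 + 20/19 + 20/18 + 20/17 + 20/16 + 20/15 = 6.92355.

6.9235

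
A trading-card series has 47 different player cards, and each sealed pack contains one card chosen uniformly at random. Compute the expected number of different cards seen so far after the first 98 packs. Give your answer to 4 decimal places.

41.2882

For each card, P(seen in 98 packs) = 1 - (46/47)^98 = 0.87847.
By linearity of expectation, E[distinct seen] = 47·(1 - (46/47)^98) = 41.28817.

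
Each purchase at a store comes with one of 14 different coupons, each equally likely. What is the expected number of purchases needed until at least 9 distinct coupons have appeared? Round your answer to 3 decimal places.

Going from k to k+1 distinct takes a geometric number of purchases with mean 14/(14-k).
Sum over k = 0,...,8: E = 14/14 + 14/13 + 14/12 + ... + 14/7 + 14/6 = 13.5552.

13.555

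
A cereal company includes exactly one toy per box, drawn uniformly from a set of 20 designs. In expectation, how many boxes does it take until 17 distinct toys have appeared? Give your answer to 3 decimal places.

With k distinct toys already seen, the next new one arrives after an expected 20/(20-k) boxes.
Sum over k = 0,...,16: E = 20/20 + 20/19 + 20/18 + ... + 20/5 + 20/4 = 35.2881.

35.288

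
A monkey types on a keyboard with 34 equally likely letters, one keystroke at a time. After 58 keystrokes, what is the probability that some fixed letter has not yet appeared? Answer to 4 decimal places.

0.1770

On each keystroke the fixed letter fails to appear with probability 33/34.
P(still missing after 58) = (33/34)^58 = 0.17702.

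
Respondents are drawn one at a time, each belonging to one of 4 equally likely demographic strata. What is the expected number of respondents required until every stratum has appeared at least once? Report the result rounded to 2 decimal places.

8.33

After k distinct strata have appeared, the next respondent gives a new one with probability (4-k)/4, so the expected wait for the (k+1)-th is 4/(4-k).
E[T] = 4/4 + 4/3 + 4/2 + 4/1 = 4·H_{4}.
H_{4} = 2.083, so E[T] = 8.333.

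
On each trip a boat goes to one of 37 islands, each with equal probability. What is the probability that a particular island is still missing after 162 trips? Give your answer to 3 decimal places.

On each trip the fixed island fails to appear with probability 36/37.
P(still missing after 162) = (36/37)^162 = 0.0118.

0.012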